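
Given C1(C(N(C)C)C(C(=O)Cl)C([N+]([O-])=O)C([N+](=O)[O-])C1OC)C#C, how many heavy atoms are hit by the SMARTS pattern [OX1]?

The query [OX1] means: aliphatic oxygen with one total connection — typically a carbonyl =O or an oxide.
Check the 22 heavy atoms by environment: 9× C (X4) → no; 1× N (X3) → no; 2× N (charge +1, X3) → no; 2× O (charge -1, X1) → match; 3× O (X1) → match; 2× C (X2) → no; 1× C (X3) → no; 1× Cl (X1) → no; 1× O (X2) → no.
Summing the matching environments: 2 + 3 = 5 matching atoms.

5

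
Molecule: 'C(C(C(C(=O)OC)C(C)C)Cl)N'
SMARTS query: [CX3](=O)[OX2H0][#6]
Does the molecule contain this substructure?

Yes

The pattern [CX3](=O)[OX2H0][#6] describes a carbonyl carbon bonded to an oxygen that is itself bonded to carbon (no H on that O) — an ester.
The molecule carries a methyl-ester group (-C(=O)OCH3), whose atoms satisfy every constraint of the query, so the pattern matches.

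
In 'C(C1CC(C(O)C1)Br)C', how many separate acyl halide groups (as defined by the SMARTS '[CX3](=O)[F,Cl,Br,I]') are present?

0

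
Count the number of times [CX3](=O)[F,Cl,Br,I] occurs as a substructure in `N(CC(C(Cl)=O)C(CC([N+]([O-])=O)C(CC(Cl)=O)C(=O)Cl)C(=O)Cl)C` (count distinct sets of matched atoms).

4

[CX3](=O)[F,Cl,Br,I] is the SMARTS for an acyl halide: a carbonyl carbon bonded to a halogen.
The molecule carries 4 separate instances of an acyl chloride (-C(=O)Cl) meeting every constraint; each maps to a distinct set of atoms, giving 4 matches.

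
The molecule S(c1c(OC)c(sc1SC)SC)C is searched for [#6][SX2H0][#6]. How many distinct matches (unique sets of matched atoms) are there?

3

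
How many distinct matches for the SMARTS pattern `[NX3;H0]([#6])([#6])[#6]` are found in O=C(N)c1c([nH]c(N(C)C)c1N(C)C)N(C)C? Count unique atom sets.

[NX3;H0]([#6])([#6])[#6] is the SMARTS for a tertiary amine: a trivalent nitrogen with no H, bonded to three carbons.
The molecule carries 3 separate instances of a dimethylamino group (-N(CH3)2) meeting every constraint; each maps to a distinct set of atoms, giving 3 matches.

3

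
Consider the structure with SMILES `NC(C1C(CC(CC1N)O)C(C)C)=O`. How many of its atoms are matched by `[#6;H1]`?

The query [#6;H1] means: any carbon bearing exactly one hydrogen.
Check the 14 heavy atoms by environment: 2× C (H2) → no; 5× C (H1) → match; 2× N (H2) → no; 2× C (H3) → no; 1× C (H0) → no; 1× O (H0) → no; 1× O (H1) → no.
That gives 5 matching atoms.

5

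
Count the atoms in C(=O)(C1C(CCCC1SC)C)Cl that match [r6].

6

Check the 12 heavy atoms by environment: 6× C (in 6-ring) → match; 1× S (acyclic) → no; 3× C (acyclic) → no; 1× O (acyclic) → no; 1× Cl (acyclic) → no.
That gives 6 matching atoms.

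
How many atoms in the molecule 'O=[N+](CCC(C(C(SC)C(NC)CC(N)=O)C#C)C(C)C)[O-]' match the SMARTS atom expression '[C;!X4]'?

Check the 22 heavy atoms by environment: 12× C (X4) → no; 2× C (X2) → match; 1× N (charge +1, X3) → no; 1× O (charge -1, X1) → no; 2× O (X1) → no; 1× S (X2) → no; 2× N (X3) → no; 1× C (X3) → match.
Summing the matching environments: 2 + 1 = 3 matching atoms.

3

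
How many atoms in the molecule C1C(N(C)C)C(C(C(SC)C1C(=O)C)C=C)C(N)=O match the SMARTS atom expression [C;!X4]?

4

The query [C;!X4] means: aliphatic carbon that does not have four total connections.
Check the 19 heavy atoms by environment: 10× C (X4) → no; 4× C (X3) → match; 2× O (X1) → no; 2× N (X3) → no; 1× S (X2) → no.
That gives 4 matching atoms.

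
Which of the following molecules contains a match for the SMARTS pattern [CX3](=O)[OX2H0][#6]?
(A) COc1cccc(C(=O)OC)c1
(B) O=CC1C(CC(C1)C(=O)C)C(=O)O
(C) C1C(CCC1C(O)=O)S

A

[CX3](=O)[OX2H0][#6] describes a carbonyl carbon bonded to an oxygen that is itself bonded to carbon (no H on that O) (an ester).
(A) contains a methyl-ester group (-C(=O)OCH3), which satisfies every atom and bond constraint.
(B) has a carboxylic acid group (-C(=O)OH) but the singly-bonded O carries H (OX2H1, not H0).
(C) has a carboxylic acid group (-C(=O)OH) but the singly-bonded O carries H (OX2H1, not H0).
So the answer is (A).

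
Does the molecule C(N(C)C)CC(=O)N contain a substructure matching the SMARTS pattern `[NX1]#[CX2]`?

The pattern [NX1]#[CX2] describes a nitrogen triple-bonded to a two-connected carbon — a nitrile.
The closest candidate here is a primary amide (-C(=O)NH2), but the nitrogen is NX3, not NX1. No other fragment satisfies the full query, so there is no match.

No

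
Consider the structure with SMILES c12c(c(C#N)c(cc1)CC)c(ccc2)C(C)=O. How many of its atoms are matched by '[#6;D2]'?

The query [#6;D2] means: any carbon bonded to exactly two heavy atoms.
Check the 17 heavy atoms by environment: 5× c (aromatic, D3) → no; 5× c (aromatic, D2) → match; 2× C (D2) → match; 2× C (D1) → no; 1× C (D3) → no; 1× O (D1) → no; 1× N (D1) → no.
Summing the matching environments: 5 + 2 = 7 matching atoms.

7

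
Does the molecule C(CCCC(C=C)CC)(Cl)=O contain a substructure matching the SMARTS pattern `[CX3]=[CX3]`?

Yes

The pattern [CX3]=[CX3] describes a non-aromatic C=C double bond between two sp2 carbons — an alkene.
The molecule carries a vinyl group (-CH=CH2), whose atoms satisfy every constraint of the query, so the pattern matches.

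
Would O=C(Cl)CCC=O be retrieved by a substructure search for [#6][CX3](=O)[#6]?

No

The pattern [#6][CX3](=O)[#6] describes a carbonyl carbon (no H) flanked by two carbons — a ketone.
The closest candidate here is an aldehyde (-CHO), but the carbonyl carbon has H1, so it is not flanked by two carbons. No other fragment satisfies the full query, so there is no match.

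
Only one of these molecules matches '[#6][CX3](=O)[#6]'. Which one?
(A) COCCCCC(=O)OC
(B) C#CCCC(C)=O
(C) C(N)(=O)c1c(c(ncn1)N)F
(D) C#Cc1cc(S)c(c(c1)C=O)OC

[#6][CX3](=O)[#6] describes a carbonyl carbon (no H) flanked by two carbons (a ketone).
(A) has a methyl-ester group (-C(=O)OCH3) but one neighbour of the carbonyl carbon is O, not C.
(B) contains an acetyl/ketone group (-C(=O)CH3), which satisfies every atom and bond constraint.
(C) has a primary amide (-C(=O)NH2) but one neighbour of the carbonyl carbon is N, not C.
(D) has an aldehyde (-CHO) but the carbonyl carbon has H1, so it is not flanked by two carbons.
So the answer is (B).

B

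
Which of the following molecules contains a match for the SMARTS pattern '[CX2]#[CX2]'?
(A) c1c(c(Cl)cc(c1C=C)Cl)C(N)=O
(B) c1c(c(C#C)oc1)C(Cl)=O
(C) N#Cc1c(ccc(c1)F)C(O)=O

B

[CX2]#[CX2] describes a carbon-carbon triple bond (an alkyne).
(A) has a vinyl group (-CH=CH2) but the C=C is a double bond; both carbons are CX3, not CX2.
(B) contains an ethynyl group (-C#CH), which satisfies every atom and bond constraint.
(C) has a nitrile (-C#N) but the triple bond is C#N, not C#C.
So the answer is (B).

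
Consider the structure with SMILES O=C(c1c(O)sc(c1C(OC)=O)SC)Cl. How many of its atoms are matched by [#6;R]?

Check the 15 heavy atoms by environment: 1× s (aromatic, in 5-ring) → no; 4× c (aromatic, in 5-ring) → match; 4× O (acyclic) → no; 4× C (acyclic) → no; 1× S (acyclic) → no; 1× Cl (acyclic) → no.
That gives 4 matching atoms.

4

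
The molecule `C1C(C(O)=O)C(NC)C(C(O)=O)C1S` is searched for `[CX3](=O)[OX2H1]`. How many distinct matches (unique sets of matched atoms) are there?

2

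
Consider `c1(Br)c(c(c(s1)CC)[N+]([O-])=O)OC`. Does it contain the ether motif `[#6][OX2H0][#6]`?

Yes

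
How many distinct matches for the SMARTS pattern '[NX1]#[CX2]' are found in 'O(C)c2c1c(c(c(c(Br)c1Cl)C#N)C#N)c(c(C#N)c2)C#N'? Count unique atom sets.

4

[NX1]#[CX2] is the SMARTS for a nitrile: a nitrogen triple-bonded to a two-connected carbon.
The molecule carries 4 separate instances of a nitrile (-C#N) meeting every constraint; each maps to a distinct set of atoms, giving 4 matches.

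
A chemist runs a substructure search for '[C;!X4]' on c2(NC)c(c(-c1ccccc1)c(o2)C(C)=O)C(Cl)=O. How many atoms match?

2

The query [C;!X4] means: aliphatic carbon that does not have four total connections.
Check the 19 heavy atoms by environment: 1× o (aromatic, X2) → no; 10× c (aromatic, X3) → no; 2× C (X3) → match; 2× O (X1) → no; 1× Cl (X1) → no; 2× C (X4) → no; 1× N (X3) → no.
That gives 2 matching atoms.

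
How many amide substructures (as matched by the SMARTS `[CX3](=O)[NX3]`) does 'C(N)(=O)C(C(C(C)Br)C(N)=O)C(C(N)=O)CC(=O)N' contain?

[CX3](=O)[NX3] is the SMARTS for an amide: a carbonyl carbon bonded to a trivalent nitrogen.
The molecule carries 4 separate instances of a primary amide (-C(=O)NH2) meeting every constraint; each maps to a distinct set of atoms, giving 4 matches.

4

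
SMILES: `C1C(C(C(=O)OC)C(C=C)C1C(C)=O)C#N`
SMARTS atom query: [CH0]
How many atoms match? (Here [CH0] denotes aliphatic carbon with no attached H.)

The query [CH0] means: aliphatic carbon with no attached hydrogen.
Check the 16 heavy atoms by environment: 5× C (H1) → no; 2× C (H2) → no; 3× C (H0) → match; 1× N (H0) → no; 3× O (H0) → no; 2× C (H3) → no.
That gives 3 matching atoms.

3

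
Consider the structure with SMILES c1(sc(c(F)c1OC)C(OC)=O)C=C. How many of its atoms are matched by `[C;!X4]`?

3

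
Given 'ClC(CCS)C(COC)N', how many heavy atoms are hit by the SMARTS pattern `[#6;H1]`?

2

The query [#6;H1] means: any carbon bearing exactly one hydrogen.
Check the 10 heavy atoms by environment: 3× C (H2) → no; 2× C (H1) → match; 1× O (H0) → no; 1× C (H3) → no; 1× S (H1) → no; 1× Cl (H0) → no; 1× N (H2) → no.
That gives 2 matching atoms.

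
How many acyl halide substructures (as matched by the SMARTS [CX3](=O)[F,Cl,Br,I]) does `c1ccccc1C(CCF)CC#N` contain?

0

[CX3](=O)[F,Cl,Br,I] is the SMARTS for an acyl halide: a carbonyl carbon bonded to a halogen.
No fragment in the molecule satisfies every constraint, giving 0 matches.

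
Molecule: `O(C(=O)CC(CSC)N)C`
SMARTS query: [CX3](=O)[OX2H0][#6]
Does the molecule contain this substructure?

The pattern [CX3](=O)[OX2H0][#6] describes a carbonyl carbon bonded to an oxygen that is itself bonded to carbon (no H on that O) — an ester.
The molecule carries a methyl-ester group (-C(=O)OCH3), whose atoms satisfy every constraint of the query, so the pattern matches.

Yes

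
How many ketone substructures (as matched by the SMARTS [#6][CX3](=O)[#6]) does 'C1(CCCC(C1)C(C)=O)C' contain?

[#6][CX3](=O)[#6] is the SMARTS for a ketone: a carbonyl carbon (no H) flanked by two carbons.
Exactly one fragment in the molecule meets all constraints, giving 1 match.

1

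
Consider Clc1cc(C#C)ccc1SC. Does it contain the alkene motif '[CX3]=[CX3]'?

No

The pattern [CX3]=[CX3] describes a non-aromatic C=C double bond between two sp2 carbons — an alkene.
The closest candidate here is an ethynyl group (-C#CH), but the C-C bond is a triple bond, not a double bond. No other fragment satisfies the full query, so there is no match.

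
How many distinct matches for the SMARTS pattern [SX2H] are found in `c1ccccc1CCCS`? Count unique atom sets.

1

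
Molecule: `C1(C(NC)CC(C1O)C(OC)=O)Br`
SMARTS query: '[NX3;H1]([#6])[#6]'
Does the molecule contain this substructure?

The pattern [NX3;H1]([#6])[#6] describes a trivalent nitrogen with one H, bonded to two carbons — a secondary amine.
The molecule carries an N-methylamino group (-NHCH3), whose atoms satisfy every constraint of the query, so the pattern matches.

Yes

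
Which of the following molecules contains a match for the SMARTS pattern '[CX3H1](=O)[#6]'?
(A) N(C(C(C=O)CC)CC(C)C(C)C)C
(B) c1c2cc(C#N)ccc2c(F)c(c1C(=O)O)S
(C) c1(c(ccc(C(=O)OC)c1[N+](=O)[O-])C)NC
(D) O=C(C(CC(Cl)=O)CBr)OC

A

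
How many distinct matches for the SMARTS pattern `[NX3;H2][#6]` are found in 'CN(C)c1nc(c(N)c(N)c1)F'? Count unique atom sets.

2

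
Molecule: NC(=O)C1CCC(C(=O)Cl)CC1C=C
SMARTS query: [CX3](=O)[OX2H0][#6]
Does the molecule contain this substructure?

The pattern [CX3](=O)[OX2H0][#6] describes a carbonyl carbon bonded to an oxygen that is itself bonded to carbon (no H on that O) — an ester.
The closest candidate here is a primary amide (-C(=O)NH2), but the carbonyl is bonded to N, not to an O-C linkage. No other fragment satisfies the full query, so there is no match.

No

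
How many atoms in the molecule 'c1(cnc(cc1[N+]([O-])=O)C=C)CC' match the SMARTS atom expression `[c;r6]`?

5

The query [c;r6] means: aromatic carbon that belongs to a six-membered ring.
Check the 13 heavy atoms by environment: 1× n (aromatic, in 6-ring) → no; 5× c (aromatic, in 6-ring) → match; 4× C (acyclic) → no; 1× N (charge +1, acyclic) → no; 1× O (charge -1, acyclic) → no; 1× O (acyclic) → no.
That gives 5 matching atoms.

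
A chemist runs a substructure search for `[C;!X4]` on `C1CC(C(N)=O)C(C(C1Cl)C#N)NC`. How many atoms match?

2

The query [C;!X4] means: aliphatic carbon that does not have four total connections.
Check the 14 heavy atoms by environment: 7× C (X4) → no; 1× C (X2) → match; 1× N (X1) → no; 1× Cl (X1) → no; 1× C (X3) → match; 1× O (X1) → no; 2× N (X3) → no.
Summing the matching environments: 1 + 1 = 2 matching atoms.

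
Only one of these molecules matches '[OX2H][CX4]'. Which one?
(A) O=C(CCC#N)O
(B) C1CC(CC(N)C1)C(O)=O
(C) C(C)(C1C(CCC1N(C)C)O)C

C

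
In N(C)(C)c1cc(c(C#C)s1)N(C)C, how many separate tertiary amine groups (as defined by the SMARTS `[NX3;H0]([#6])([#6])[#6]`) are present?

2

[NX3;H0]([#6])([#6])[#6] is the SMARTS for a tertiary amine: a trivalent nitrogen with no H, bonded to three carbons.
The molecule carries 2 separate instances of a dimethylamino group (-N(CH3)2) meeting every constraint; each maps to a distinct set of atoms, giving 2 matches.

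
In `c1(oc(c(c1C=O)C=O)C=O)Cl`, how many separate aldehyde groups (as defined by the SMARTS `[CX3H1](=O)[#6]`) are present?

3

[CX3H1](=O)[#6] is the SMARTS for an aldehyde: an sp2 carbon with one H, double-bonded to O and single-bonded to carbon.
The molecule carries 3 separate instances of an aldehyde (-CHO) meeting every constraint; each maps to a distinct set of atoms, giving 3 matches.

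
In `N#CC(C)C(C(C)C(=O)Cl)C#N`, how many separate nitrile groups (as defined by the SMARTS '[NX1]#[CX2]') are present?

[NX1]#[CX2] is the SMARTS for a nitrile: a nitrogen triple-bonded to a two-connected carbon.
The molecule carries 2 separate instances of a nitrile (-C#N) meeting every constraint; each maps to a distinct set of atoms, giving 2 matches.

2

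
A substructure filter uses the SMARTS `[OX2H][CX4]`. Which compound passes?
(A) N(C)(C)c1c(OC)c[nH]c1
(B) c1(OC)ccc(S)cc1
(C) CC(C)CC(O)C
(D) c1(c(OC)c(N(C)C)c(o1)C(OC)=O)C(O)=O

C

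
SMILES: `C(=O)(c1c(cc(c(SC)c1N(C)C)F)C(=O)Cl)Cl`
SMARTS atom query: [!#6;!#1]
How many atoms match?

7

The query [!#6;!#1] means: not carbon and not hydrogen — any heteroatom.
Check the 18 heavy atoms by environment: 6× c (aromatic) → no; 1× F → match; 1× S → match; 5× C → no; 2× O → match; 2× Cl → match; 1× N → match.
Summing the matching environments: 1 + 1 + 2 + 2 + 1 = 7 matching atoms.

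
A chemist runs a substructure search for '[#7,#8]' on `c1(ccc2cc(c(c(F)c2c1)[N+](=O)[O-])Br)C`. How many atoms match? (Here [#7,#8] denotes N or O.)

The query [#7,#8] means: nitrogen or oxygen (comma = OR).
Check the 16 heavy atoms by environment: 10× c (aromatic) → no; 1× F → no; 1× Br → no; 1× N (charge +1) → match; 1× O (charge -1) → match; 1× O → match; 1× C → no.
Summing the matching environments: 1 + 1 + 1 = 3 matching atoms.

3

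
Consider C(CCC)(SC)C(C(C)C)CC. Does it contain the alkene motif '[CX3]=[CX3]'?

No

The pattern [CX3]=[CX3] describes a non-aromatic C=C double bond between two sp2 carbons — an alkene.
The closest candidate here is an ethyl group (-CH2CH3), but its C-C bond is a single bond between CX4 carbons, not CX3=CX3. No other fragment satisfies the full query, so there is no match.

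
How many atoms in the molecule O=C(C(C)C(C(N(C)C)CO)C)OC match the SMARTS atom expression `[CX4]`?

9

Check the 14 heavy atoms by environment: 9× C (X4) → match; 1× C (X3) → no; 1× O (X1) → no; 2× O (X2) → no; 1× N (X3) → no.
That gives 9 matching atoms.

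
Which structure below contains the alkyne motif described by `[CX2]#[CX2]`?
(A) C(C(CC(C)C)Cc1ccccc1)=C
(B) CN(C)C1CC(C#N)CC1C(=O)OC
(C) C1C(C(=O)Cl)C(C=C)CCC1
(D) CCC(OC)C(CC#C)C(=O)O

[CX2]#[CX2] describes a carbon-carbon triple bond (an alkyne).
(A) has a vinyl group (-CH=CH2) but the C=C is a double bond; both carbons are CX3, not CX2.
(B) has a nitrile (-C#N) but the triple bond is C#N, not C#C.
(C) has a vinyl group (-CH=CH2) but the C=C is a double bond; both carbons are CX3, not CX2.
(D) contains an ethynyl group (-C#CH), which satisfies every atom and bond constraint.
So the answer is (D).

D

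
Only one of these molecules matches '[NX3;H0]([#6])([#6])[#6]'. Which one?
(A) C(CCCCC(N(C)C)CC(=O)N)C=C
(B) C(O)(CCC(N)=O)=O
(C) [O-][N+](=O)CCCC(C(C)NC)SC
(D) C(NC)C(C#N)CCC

A

[NX3;H0]([#6])([#6])[#6] describes a trivalent nitrogen with no H, bonded to three carbons (a tertiary amine).
(A) contains a dimethylamino group (-N(CH3)2), which satisfies every atom and bond constraint.
(B) has a primary amide (-C(=O)NH2) but the amide nitrogen has H2 and only one carbon neighbour.
(C) has an N-methylamino group (-NHCH3) but the nitrogen still has one H (H1), not H0.
(D) has an N-methylamino group (-NHCH3) but the nitrogen still has one H (H1), not H0.
So the answer is (A).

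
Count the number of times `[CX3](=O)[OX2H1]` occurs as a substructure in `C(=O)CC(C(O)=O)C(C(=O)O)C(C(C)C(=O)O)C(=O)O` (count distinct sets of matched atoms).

[CX3](=O)[OX2H1] is the SMARTS for a carboxylic acid: an sp2 carbon double-bonded to O and single-bonded to an -OH oxygen.
The molecule carries 4 separate instances of a carboxylic acid group (-C(=O)OH) meeting every constraint; each maps to a distinct set of atoms, giving 4 matches.

4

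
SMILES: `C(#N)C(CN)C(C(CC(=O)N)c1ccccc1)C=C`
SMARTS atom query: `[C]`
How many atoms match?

9

Check the 19 heavy atoms by environment: 9× C → match; 3× N → no; 1× O → no; 6× c (aromatic) → no.
That gives 9 matching atoms.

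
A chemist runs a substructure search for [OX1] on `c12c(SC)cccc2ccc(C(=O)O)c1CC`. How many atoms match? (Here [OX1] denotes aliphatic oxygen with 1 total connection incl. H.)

The query [OX1] means: aliphatic oxygen with one total connection — typically a carbonyl =O or an oxide.
Check the 17 heavy atoms by environment: 10× c (aromatic, X3) → no; 1× C (X3) → no; 1× O (X1) → match; 1× O (X2) → no; 1× S (X2) → no; 3× C (X4) → no.
That gives 1 matching atom.

1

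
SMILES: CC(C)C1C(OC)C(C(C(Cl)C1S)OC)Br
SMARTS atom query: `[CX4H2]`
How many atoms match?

0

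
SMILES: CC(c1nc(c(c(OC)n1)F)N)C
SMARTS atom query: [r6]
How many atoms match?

6

The query [r6] means: r6 matches atoms in a six-membered ring.
Check the 13 heavy atoms by environment: 2× n (aromatic, in 6-ring) → match; 4× c (aromatic, in 6-ring) → match; 1× N (acyclic) → no; 1× F (acyclic) → no; 4× C (acyclic) → no; 1× O (acyclic) → no.
Summing the matching environments: 2 + 4 = 6 matching atoms.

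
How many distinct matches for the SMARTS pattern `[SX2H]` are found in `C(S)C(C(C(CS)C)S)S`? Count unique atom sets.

4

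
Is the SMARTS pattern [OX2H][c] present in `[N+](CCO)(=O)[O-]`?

No

The pattern [OX2H][c] describes a hydroxyl oxygen attached to an aromatic carbon — a phenol.
The closest candidate here is a hydroxyl group (-OH), but the -OH is on an aliphatic carbon, not an aromatic c. No other fragment satisfies the full query, so there is no match.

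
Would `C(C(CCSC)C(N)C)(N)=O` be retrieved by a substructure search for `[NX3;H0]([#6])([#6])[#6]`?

No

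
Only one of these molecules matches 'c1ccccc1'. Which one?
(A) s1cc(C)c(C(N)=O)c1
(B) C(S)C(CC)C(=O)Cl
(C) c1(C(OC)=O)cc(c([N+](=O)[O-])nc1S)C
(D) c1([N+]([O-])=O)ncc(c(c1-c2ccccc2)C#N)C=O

D

c1ccccc1 describes six aromatic carbons in a ring (a benzene ring).
(A) has a methyl group (-CH3) but no six-membered all-carbon aromatic ring is present.
(B) has a methyl group (-CH3) but no six-membered all-carbon aromatic ring is present.
(C) has a methyl group (-CH3) but no six-membered all-carbon aromatic ring is present.
(D) contains a phenyl ring, which satisfies every atom and bond constraint.
So the answer is (D).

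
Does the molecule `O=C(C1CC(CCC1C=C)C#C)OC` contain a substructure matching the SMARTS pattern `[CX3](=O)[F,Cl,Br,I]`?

No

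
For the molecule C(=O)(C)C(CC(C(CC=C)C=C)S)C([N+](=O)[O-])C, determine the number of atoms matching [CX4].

8

Check the 18 heavy atoms by environment: 8× C (X4) → match; 5× C (X3) → no; 2× O (X1) → no; 1× N (charge +1, X3) → no; 1× O (charge -1, X1) → no; 1× S (X2) → no.
That gives 8 matching atoms.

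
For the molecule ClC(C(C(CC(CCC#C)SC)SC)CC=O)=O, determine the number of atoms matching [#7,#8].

2

Check the 18 heavy atoms by environment: 13× C → no; 2× O → match; 1× Cl → no; 2× S → no.
That gives 2 matching atoms.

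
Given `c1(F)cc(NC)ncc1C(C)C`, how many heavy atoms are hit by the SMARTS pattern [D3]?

4

The query [D3] means: atom with exactly three heavy-atom neighbours.
Check the 12 heavy atoms by environment: 1× n (aromatic, D2) → no; 2× c (aromatic, D2) → no; 3× c (aromatic, D3) → match; 1× N (D2) → no; 3× C (D1) → no; 1× F (D1) → no; 1× C (D3) → match.
Summing the matching environments: 3 + 1 = 4 matching atoms.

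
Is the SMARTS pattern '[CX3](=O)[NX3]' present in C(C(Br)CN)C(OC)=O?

The pattern [CX3](=O)[NX3] describes a carbonyl carbon bonded to a trivalent nitrogen — an amide.
The closest candidate here is a methyl-ester group (-C(=O)OCH3), but the carbonyl is bonded to O, not to an NX3 nitrogen. No other fragment satisfies the full query, so there is no match.

No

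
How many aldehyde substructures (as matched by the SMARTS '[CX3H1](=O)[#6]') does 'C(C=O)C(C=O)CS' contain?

[CX3H1](=O)[#6] is the SMARTS for an aldehyde: an sp2 carbon with one H, double-bonded to O and single-bonded to carbon.
The molecule carries 2 separate instances of an aldehyde (-CHO) meeting every constraint; each maps to a distinct set of atoms, giving 2 matches.

2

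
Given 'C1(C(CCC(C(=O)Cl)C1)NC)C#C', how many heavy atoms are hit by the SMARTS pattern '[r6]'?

Check the 13 heavy atoms by environment: 6× C (in 6-ring) → match; 1× N (acyclic) → no; 4× C (acyclic) → no; 1× O (acyclic) → no; 1× Cl (acyclic) → no.
That gives 6 matching atoms.

6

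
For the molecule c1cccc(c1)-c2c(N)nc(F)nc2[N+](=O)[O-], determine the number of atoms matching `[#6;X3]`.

The query [#6;X3] means: any carbon (aromatic or not) with three total connections.
Check the 17 heavy atoms by environment: 2× n (aromatic, X2) → no; 10× c (aromatic, X3) → match; 1× F (X1) → no; 1× N (X3) → no; 1× N (charge +1, X3) → no; 1× O (charge -1, X1) → no; 1× O (X1) → no.
That gives 10 matching atoms.

10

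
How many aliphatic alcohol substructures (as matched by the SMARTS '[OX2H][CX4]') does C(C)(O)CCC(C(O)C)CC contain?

2

[OX2H][CX4] is the SMARTS for an aliphatic alcohol: a hydroxyl oxygen bound to an sp3 (X4) carbon.
The molecule carries 2 separate instances of a hydroxyl group (-OH) meeting every constraint; each maps to a distinct set of atoms, giving 2 matches.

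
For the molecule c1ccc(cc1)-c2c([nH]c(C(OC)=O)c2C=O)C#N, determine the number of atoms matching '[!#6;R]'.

1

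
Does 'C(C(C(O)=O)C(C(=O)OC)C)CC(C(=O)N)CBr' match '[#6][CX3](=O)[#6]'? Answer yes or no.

The pattern [#6][CX3](=O)[#6] describes a carbonyl carbon (no H) flanked by two carbons — a ketone.
The closest candidate here is a primary amide (-C(=O)NH2), but one neighbour of the carbonyl carbon is N, not C. No other fragment satisfies the full query, so there is no match.

No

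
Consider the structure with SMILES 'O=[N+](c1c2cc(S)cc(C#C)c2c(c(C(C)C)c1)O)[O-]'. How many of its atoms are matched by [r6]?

10

Check the 20 heavy atoms by environment: 10× c (aromatic, in 6-ring) → match; 5× C (acyclic) → no; 1× N (charge +1, acyclic) → no; 1× O (charge -1, acyclic) → no; 2× O (acyclic) → no; 1× S (acyclic) → no.
That gives 10 matching atoms.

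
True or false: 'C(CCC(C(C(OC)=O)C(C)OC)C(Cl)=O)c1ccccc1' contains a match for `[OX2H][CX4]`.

The pattern [OX2H][CX4] describes a hydroxyl oxygen bound to an sp3 (X4) carbon — an aliphatic alcohol.
The closest candidate here is a methoxy ether (-OCH3), but the oxygen has H0 (ether), not H1. No other fragment satisfies the full query, so there is no match.

False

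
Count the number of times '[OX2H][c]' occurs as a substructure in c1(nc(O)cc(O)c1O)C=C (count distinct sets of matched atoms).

3

[OX2H][c] is the SMARTS for a phenol: a hydroxyl oxygen attached to an aromatic carbon.
The molecule carries 3 separate instances of a hydroxyl group (-OH) meeting every constraint; each maps to a distinct set of atoms, giving 3 matches.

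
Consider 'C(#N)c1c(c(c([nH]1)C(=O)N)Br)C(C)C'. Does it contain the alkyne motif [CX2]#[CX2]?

No

The pattern [CX2]#[CX2] describes a carbon-carbon triple bond — an alkyne.
The closest candidate here is a nitrile (-C#N), but the triple bond is C#N, not C#C. No other fragment satisfies the full query, so there is no match.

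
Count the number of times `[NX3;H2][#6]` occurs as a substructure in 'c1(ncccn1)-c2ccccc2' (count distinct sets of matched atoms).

[NX3;H2][#6] is the SMARTS for a primary amine: a trivalent nitrogen with two H attached to carbon.
No fragment in the molecule satisfies every constraint, giving 0 matches.

0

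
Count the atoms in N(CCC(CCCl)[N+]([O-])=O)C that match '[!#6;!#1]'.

5

The query [!#6;!#1] means: not carbon and not hydrogen — any heteroatom.
Check the 11 heavy atoms by environment: 6× C → no; 1× N → match; 1× N (charge +1) → match; 1× O (charge -1) → match; 1× O → match; 1× Cl → match.
Summing the matching environments: 1 + 1 + 1 + 1 + 1 = 5 matching atoms.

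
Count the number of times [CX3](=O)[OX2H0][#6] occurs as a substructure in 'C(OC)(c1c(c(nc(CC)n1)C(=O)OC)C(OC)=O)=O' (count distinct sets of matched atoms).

3

[CX3](=O)[OX2H0][#6] is the SMARTS for an ester: a carbonyl carbon bonded to an oxygen that is itself bonded to carbon (no H on that O).
The molecule carries 3 separate instances of a methyl-ester group (-C(=O)OCH3) meeting every constraint; each maps to a distinct set of atoms, giving 3 matches.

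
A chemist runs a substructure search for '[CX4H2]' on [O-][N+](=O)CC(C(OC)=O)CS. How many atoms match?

2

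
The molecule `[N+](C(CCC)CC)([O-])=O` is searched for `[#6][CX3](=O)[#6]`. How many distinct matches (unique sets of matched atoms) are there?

0

[#6][CX3](=O)[#6] is the SMARTS for a ketone: a carbonyl carbon (no H) flanked by two carbons.
No fragment in the molecule satisfies every constraint, giving 0 matches.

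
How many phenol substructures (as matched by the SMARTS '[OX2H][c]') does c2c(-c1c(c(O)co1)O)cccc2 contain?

2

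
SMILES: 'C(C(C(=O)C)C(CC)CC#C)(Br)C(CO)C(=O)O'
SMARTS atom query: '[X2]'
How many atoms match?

4

The query [X2] means: any atom with exactly two total connections (bonds + H).
Check the 18 heavy atoms by environment: 9× C (X4) → no; 2× C (X2) → match; 2× O (X2) → match; 1× Br (X1) → no; 2× C (X3) → no; 2× O (X1) → no.
Summing the matching environments: 2 + 2 = 4 matching atoms.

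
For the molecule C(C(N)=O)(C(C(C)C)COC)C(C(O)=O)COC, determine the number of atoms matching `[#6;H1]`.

Check the 18 heavy atoms by environment: 2× C (H2) → no; 4× C (H1) → match; 4× O (H0) → no; 4× C (H3) → no; 2× C (H0) → no; 1× O (H1) → no; 1× N (H2) → no.
That gives 4 matching atoms.

4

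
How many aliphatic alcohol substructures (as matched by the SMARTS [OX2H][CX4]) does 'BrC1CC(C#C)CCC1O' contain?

[OX2H][CX4] is the SMARTS for an aliphatic alcohol: a hydroxyl oxygen bound to an sp3 (X4) carbon.
Exactly one fragment in the molecule meets all constraints, giving 1 match.

1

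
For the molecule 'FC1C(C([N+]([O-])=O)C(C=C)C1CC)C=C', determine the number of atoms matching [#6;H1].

7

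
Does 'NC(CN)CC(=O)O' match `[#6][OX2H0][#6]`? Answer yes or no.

No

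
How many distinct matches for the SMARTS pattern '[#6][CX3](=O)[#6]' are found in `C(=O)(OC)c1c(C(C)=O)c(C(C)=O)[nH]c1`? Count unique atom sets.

[#6][CX3](=O)[#6] is the SMARTS for a ketone: a carbonyl carbon (no H) flanked by two carbons.
The molecule carries 2 separate instances of an acetyl/ketone group (-C(=O)CH3) meeting every constraint; each maps to a distinct set of atoms, giving 2 matches.

2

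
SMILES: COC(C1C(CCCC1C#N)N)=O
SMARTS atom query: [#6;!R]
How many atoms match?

3

The query [#6;!R] means: carbon not in any ring.
Check the 13 heavy atoms by environment: 6× C (in 6-ring) → no; 3× C (acyclic) → match; 2× O (acyclic) → no; 2× N (acyclic) → no.
That gives 3 matching atoms.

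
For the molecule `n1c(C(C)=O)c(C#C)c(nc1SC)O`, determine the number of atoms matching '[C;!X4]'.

3

The query [C;!X4] means: aliphatic carbon that does not have four total connections.
Check the 14 heavy atoms by environment: 2× n (aromatic, X2) → no; 4× c (aromatic, X3) → no; 1× S (X2) → no; 2× C (X4) → no; 2× C (X2) → match; 1× O (X2) → no; 1× C (X3) → match; 1× O (X1) → no.
Summing the matching environments: 2 + 1 = 3 matching atoms.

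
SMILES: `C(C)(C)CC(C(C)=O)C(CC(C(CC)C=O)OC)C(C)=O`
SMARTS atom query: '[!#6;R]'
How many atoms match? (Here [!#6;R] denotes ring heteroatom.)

0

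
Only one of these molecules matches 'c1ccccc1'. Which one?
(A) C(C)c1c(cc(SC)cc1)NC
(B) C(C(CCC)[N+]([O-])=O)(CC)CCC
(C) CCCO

c1ccccc1 describes six aromatic carbons in a ring (a benzene ring).
(A) contains the required atom environment, so the pattern matches.
(B) has a methyl group (-CH3) but no six-membered all-carbon aromatic ring is present.
(C) has a methyl group (-CH3) but no six-membered all-carbon aromatic ring is present.
So the answer is (A).

A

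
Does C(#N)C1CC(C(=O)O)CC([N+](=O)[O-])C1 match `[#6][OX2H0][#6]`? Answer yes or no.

The pattern [#6][OX2H0][#6] describes an aliphatic oxygen bridging two carbons with no H on the oxygen — an ether.
The closest candidate here is a carboxylic acid group (-C(=O)OH), but the -OH oxygen has H1; the =O is OX1, not OX2. No other fragment satisfies the full query, so there is no match.

No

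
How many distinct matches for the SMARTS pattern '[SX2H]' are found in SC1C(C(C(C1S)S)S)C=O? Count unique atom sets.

4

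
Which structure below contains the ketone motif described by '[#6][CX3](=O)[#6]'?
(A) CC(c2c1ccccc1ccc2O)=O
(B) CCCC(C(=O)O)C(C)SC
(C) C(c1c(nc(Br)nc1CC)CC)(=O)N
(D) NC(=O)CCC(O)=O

[#6][CX3](=O)[#6] describes a carbonyl carbon (no H) flanked by two carbons (a ketone).
(A) contains an acetyl/ketone group (-C(=O)CH3), which satisfies every atom and bond constraint.
(B) has a carboxylic acid group (-C(=O)OH) but one neighbour of the carbonyl carbon is O, not C.
(C) has a primary amide (-C(=O)NH2) but one neighbour of the carbonyl carbon is N, not C.
(D) has a carboxylic acid group (-C(=O)OH) but one neighbour of the carbonyl carbon is O, not C.
So the answer is (A).

A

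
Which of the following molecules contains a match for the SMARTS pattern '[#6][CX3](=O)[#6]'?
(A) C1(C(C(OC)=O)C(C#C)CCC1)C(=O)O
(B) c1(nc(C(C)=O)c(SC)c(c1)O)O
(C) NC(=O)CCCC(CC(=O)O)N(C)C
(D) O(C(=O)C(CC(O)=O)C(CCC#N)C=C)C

[#6][CX3](=O)[#6] describes a carbonyl carbon (no H) flanked by two carbons (a ketone).
(A) has a carboxylic acid group (-C(=O)OH) but one neighbour of the carbonyl carbon is O, not C.
(B) contains an acetyl/ketone group (-C(=O)CH3), which satisfies every atom and bond constraint.
(C) has a carboxylic acid group (-C(=O)OH) but one neighbour of the carbonyl carbon is O, not C.
(D) has a carboxylic acid group (-C(=O)OH) but one neighbour of the carbonyl carbon is O, not C.
So the answer is (B).

B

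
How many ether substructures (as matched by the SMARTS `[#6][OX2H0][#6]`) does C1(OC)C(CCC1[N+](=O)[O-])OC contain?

[#6][OX2H0][#6] is the SMARTS for an ether: an aliphatic oxygen bridging two carbons with no H on the oxygen.
The molecule carries 2 separate instances of a methoxy ether (-OCH3) meeting every constraint; each maps to a distinct set of atoms, giving 2 matches.

2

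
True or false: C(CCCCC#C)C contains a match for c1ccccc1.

False

The pattern c1ccccc1 describes six aromatic carbons in a ring — a benzene ring.
The closest candidate here is a methyl group (-CH3), but no six-membered all-carbon aromatic ring is present. No other fragment satisfies the full query, so there is no match.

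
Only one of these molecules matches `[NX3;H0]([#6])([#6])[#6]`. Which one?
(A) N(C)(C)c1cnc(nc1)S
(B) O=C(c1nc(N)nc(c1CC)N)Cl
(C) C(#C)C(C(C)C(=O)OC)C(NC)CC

[NX3;H0]([#6])([#6])[#6] describes a trivalent nitrogen with no H, bonded to three carbons (a tertiary amine).
(A) contains a dimethylamino group (-N(CH3)2), which satisfies every atom and bond constraint.
(B) has a primary amino group (-NH2) but the nitrogen has H2, not H0 with three carbons.
(C) has an N-methylamino group (-NHCH3) but the nitrogen still has one H (H1), not H0.
So the answer is (A).

A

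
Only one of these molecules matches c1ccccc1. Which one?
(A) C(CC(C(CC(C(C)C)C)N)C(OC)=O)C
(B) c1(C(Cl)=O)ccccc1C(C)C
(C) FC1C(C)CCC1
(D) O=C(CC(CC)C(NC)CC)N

c1ccccc1 describes six aromatic carbons in a ring (a benzene ring).
(A) has a methyl group (-CH3) but no six-membered all-carbon aromatic ring is present.
(B) contains the required atom environment, so the pattern matches.
(C) has a methyl group (-CH3) but no six-membered all-carbon aromatic ring is present.
(D) has a methyl group (-CH3) but no six-membered all-carbon aromatic ring is present.
So the answer is (B).

B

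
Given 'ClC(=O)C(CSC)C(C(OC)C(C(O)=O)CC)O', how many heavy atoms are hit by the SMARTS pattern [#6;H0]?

2

Check the 18 heavy atoms by environment: 2× C (H2) → no; 4× C (H1) → no; 2× O (H1) → no; 3× C (H3) → no; 1× S (H0) → no; 2× C (H0) → match; 3× O (H0) → no; 1× Cl (H0) → no.
That gives 2 matching atoms.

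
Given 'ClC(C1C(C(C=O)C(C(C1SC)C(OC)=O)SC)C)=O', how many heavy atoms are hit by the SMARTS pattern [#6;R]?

The query [#6;R] means: carbon that is part of a ring.
Check the 20 heavy atoms by environment: 6× C (in 6-ring) → match; 7× C (acyclic) → no; 2× S (acyclic) → no; 4× O (acyclic) → no; 1× Cl (acyclic) → no.
That gives 6 matching atoms.

6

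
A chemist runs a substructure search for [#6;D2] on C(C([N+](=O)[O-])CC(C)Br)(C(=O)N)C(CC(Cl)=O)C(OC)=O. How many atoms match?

Check the 21 heavy atoms by environment: 2× C (D2) → match; 7× C (D3) → no; 2× C (D1) → no; 4× O (D1) → no; 1× N (D1) → no; 1× Br (D1) → no; 1× N (charge +1, D3) → no; 1× O (charge -1, D1) → no; 1× O (D2) → no; 1× Cl (D1) → no.
That gives 2 matching atoms.

2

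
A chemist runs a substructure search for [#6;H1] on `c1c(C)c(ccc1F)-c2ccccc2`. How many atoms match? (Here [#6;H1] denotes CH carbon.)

8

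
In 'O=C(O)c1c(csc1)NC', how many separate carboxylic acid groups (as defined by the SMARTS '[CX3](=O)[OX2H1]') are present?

1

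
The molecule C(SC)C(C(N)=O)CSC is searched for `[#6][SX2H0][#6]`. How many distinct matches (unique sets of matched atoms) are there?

[#6][SX2H0][#6] is the SMARTS for a thioether: an aliphatic sulfur bridging two carbons with no H on the sulfur.
The molecule carries 2 separate instances of a methylthio ether (-SCH3) meeting every constraint; each maps to a distinct set of atoms, giving 2 matches.

2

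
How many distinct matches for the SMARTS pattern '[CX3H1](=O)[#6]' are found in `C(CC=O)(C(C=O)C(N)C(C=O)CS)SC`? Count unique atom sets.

[CX3H1](=O)[#6] is the SMARTS for an aldehyde: an sp2 carbon with one H, double-bonded to O and single-bonded to carbon.
The molecule carries 3 separate instances of an aldehyde (-CHO) meeting every constraint; each maps to a distinct set of atoms, giving 3 matches.

3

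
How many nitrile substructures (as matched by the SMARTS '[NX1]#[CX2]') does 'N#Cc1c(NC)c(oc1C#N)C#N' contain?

3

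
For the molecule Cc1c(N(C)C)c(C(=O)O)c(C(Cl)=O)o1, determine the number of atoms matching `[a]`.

Check the 15 heavy atoms by environment: 1× o (aromatic) → match; 4× c (aromatic) → match; 1× N → no; 5× C → no; 3× O → no; 1× Cl → no.
Summing the matching environments: 1 + 4 = 5 matching atoms.

5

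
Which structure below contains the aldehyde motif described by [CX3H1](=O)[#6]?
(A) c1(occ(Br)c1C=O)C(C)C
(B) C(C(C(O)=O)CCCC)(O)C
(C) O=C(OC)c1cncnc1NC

[CX3H1](=O)[#6] describes an sp2 carbon with one H, double-bonded to O and single-bonded to carbon (an aldehyde).
(A) contains an aldehyde (-CHO), which satisfies every atom and bond constraint.
(B) has a carboxylic acid group (-C(=O)OH) but the carbonyl carbon has H0 and is bonded to O, not H1.
(C) has a methyl-ester group (-C(=O)OCH3) but the carbonyl carbon has H0, not H1.
So the answer is (A).

A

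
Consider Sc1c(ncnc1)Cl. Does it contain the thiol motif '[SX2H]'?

Yes

The pattern [SX2H] describes an aliphatic sulfur with two connections, one being H — a thiol.
The molecule carries a thiol (-SH), whose atoms satisfy every constraint of the query, so the pattern matches.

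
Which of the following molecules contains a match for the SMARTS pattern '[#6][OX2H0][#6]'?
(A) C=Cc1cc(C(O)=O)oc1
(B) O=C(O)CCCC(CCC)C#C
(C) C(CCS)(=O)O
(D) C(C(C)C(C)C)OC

[#6][OX2H0][#6] describes an aliphatic oxygen bridging two carbons with no H on the oxygen (an ether).
(A) has a carboxylic acid group (-C(=O)OH) but the -OH oxygen has H1; the =O is OX1, not OX2.
(B) has a carboxylic acid group (-C(=O)OH) but the -OH oxygen has H1; the =O is OX1, not OX2.
(C) has a carboxylic acid group (-C(=O)OH) but the -OH oxygen has H1; the =O is OX1, not OX2.
(D) contains a methoxy ether (-OCH3), which satisfies every atom and bond constraint.
So the answer is (D).

D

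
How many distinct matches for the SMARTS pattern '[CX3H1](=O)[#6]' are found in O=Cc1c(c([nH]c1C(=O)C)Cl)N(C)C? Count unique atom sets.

1

[CX3H1](=O)[#6] is the SMARTS for an aldehyde: an sp2 carbon with one H, double-bonded to O and single-bonded to carbon.
Exactly one fragment in the molecule meets all constraints, giving 1 match.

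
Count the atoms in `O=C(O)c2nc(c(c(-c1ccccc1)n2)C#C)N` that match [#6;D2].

6

The query [#6;D2] means: any carbon bonded to exactly two heavy atoms.
Check the 18 heavy atoms by environment: 2× n (aromatic, D2) → no; 5× c (aromatic, D3) → no; 1× N (D1) → no; 5× c (aromatic, D2) → match; 1× C (D3) → no; 2× O (D1) → no; 1× C (D2) → match; 1× C (D1) → no.
Summing the matching environments: 5 + 1 = 6 matching atoms.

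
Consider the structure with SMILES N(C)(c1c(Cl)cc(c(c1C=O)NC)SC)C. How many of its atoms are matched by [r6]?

Check the 16 heavy atoms by environment: 6× c (aromatic, in 6-ring) → match; 2× N (acyclic) → no; 5× C (acyclic) → no; 1× Cl (acyclic) → no; 1× O (acyclic) → no; 1× S (acyclic) → no.
That gives 6 matching atoms.

6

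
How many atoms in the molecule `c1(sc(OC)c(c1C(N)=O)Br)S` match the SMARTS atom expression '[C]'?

2

Check the 12 heavy atoms by environment: 1× s (aromatic) → no; 4× c (aromatic) → no; 2× O → no; 2× C → match; 1× N → no; 1× S → no; 1× Br → no.
That gives 2 matching atoms.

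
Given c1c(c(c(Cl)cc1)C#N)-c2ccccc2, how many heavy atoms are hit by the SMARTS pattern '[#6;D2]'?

9

The query [#6;D2] means: any carbon bonded to exactly two heavy atoms.
Check the 15 heavy atoms by environment: 8× c (aromatic, D2) → match; 4× c (aromatic, D3) → no; 1× Cl (D1) → no; 1× C (D2) → match; 1× N (D1) → no.
Summing the matching environments: 8 + 1 = 9 matching atoms.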